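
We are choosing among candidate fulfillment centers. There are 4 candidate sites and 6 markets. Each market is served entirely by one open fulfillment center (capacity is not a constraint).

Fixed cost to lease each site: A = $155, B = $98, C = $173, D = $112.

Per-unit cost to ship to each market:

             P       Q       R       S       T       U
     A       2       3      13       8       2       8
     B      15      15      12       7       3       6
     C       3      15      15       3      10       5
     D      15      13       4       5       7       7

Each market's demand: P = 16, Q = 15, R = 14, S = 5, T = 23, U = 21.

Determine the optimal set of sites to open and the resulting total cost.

Open A and D; minimum total cost 618.

For any fixed open set, each market goes to its cheapest open site; total = fixed + service.
{A, D}: P→A 2·16=32, Q→A 3·15=45, R→D 4·14=56, S→D 5·5=25, T→A 2·23=46, U→D 7·21=147. Service 351; fixed 267; total 618.
{A}: P→A 2·16=32, Q→A 3·15=45, R→A 13·14=182, S→A 8·5=40, T→A 2·23=46, U→A 8·21=168. Service 513; fixed 155; total 668.
{A, B, D}: service 330 + fixed 365 = 695
{A, B, C, D}: P→A 2·16=32, Q→A 3·15=45, R→D 4·14=56, S→C 3·5=15, T→A 2·23=46, U→C 5·21=105. Service 299; fixed 538; total 837.
No other subset beats 618.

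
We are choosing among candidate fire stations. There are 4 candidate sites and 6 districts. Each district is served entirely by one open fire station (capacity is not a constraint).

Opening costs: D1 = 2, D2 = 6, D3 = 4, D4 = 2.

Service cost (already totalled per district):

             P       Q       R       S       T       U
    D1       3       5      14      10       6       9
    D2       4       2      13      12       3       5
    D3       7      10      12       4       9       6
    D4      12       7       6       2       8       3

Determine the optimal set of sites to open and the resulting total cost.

Open D2 and D4; minimum total cost 28.

For any fixed open set, each district goes to its cheapest open site; total = fixed + service.
{D2, D4}: P→D2 4, Q→D2 2, R→D4 6, S→D4 2, T→D2 3, U→D4 3. Service 20; fixed 8; total 28.
{D1, D2, D4}: service 19 + fixed 10 = 29
{D1, D4}: service 25 + fixed 4 = 29
{D1, D2, D3, D4}: P→D1 3, Q→D2 2, R→D4 6, S→D4 2, T→D2 3, U→D4 3. Service 19; fixed 14; total 33.
No other subset beats 28.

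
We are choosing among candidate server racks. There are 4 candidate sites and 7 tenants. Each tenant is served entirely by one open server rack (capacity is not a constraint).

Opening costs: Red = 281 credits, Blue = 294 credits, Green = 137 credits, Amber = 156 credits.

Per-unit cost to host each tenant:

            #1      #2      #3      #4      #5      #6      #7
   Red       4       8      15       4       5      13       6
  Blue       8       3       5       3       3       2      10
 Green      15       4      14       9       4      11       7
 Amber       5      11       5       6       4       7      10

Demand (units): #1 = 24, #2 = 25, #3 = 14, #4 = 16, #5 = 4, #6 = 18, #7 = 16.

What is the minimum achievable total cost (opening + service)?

Minimum total cost: 887

For any fixed open set, each tenant goes to its cheapest open site; total = fixed + service.
{Blue}: #1→Blue 8·24=192, #2→Blue 3·25=75, #3→Blue 5·14=70, #4→Blue 3·16=48, #5→Blue 3·4=12, #6→Blue 2·18=36, #7→Blue 10·16=160. Service 593; fixed 294; total 887.
{Green, Amber}: service 640 + fixed 293 = 933
{Blue, Amber}: service 521 + fixed 450 = 971
{Red, Blue, Green, Amber}: #1→Red 4·24=96, #2→Blue 3·25=75, #3→Blue 5·14=70, #4→Blue 3·16=48, #5→Blue 3·4=12, #6→Blue 2·18=36, #7→Red 6·16=96. Service 433; fixed 868; total 1301.
No other subset beats 887.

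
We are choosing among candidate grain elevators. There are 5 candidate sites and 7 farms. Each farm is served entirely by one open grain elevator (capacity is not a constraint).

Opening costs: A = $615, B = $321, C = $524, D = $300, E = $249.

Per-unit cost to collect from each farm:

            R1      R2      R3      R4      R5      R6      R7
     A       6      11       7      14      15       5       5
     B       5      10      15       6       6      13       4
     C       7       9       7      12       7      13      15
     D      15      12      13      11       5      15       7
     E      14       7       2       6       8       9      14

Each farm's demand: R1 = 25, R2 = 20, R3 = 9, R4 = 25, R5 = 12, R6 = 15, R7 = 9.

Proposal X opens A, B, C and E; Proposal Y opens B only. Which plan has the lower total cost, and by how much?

Proposal X: {A, B, C, E}: R1→B 5·25=125, R2→E 7·20=140, R3→E 2·9=18, R4→B 6·25=150, R5→B 6·12=72, R6→A 5·15=75, R7→B 4·9=36. Service 616; fixed 1709; total 2325.
Proposal Y: {B}: R1→B 5·25=125, R2→B 10·20=200, R3→B 15·9=135, R4→B 6·25=150, R5→B 6·12=72, R6→B 13·15=195, R7→B 4·9=36. Service 913; fixed 321; total 1234.
Difference: |2325 − 1234| = 1091.

Proposal Y is cheaper by 1091.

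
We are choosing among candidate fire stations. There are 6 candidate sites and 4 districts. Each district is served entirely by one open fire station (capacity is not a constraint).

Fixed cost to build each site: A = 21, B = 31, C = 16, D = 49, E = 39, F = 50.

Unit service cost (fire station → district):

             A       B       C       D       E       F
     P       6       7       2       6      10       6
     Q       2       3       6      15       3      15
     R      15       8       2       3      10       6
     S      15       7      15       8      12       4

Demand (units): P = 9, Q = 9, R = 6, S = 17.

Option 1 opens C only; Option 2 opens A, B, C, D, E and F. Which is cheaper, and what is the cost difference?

Option 1: {C}: P→C 2·9=18, Q→C 6·9=54, R→C 2·6=12, S→C 15·17=255. Service 339; fixed 16; total 355.
Option 2: {A, B, C, D, E, F}: P→C 2·9=18, Q→A 2·9=18, R→C 2·6=12, S→F 4·17=68. Service 116; fixed 206; total 322.
Difference: |355 − 322| = 33.

Option 2 is cheaper by 33.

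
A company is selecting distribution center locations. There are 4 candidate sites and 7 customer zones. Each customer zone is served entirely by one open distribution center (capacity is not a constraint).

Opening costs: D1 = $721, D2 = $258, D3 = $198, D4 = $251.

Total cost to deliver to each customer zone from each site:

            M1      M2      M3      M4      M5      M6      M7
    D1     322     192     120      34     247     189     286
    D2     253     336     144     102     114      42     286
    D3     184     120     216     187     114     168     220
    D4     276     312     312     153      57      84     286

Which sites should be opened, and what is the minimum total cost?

Open D2 and D3; minimum total cost 1382.

For any fixed open set, each customer zone goes to its cheapest open site; total = fixed + service.
{D2, D3}: M1→D3 184, M2→D3 120, M3→D2 144, M4→D2 102, M5→D2 114, M6→D2 42, M7→D3 220. Service 926; fixed 456; total 1382.
{D3}: service 1209 + fixed 198 = 1407
{D3, D4}: service 1034 + fixed 449 = 1483
{D1, D2, D3, D4}: M1→D3 184, M2→D3 120, M3→D1 120, M4→D1 34, M5→D4 57, M6→D2 42, M7→D3 220. Service 777; fixed 1428; total 2205.
No other subset beats 1382.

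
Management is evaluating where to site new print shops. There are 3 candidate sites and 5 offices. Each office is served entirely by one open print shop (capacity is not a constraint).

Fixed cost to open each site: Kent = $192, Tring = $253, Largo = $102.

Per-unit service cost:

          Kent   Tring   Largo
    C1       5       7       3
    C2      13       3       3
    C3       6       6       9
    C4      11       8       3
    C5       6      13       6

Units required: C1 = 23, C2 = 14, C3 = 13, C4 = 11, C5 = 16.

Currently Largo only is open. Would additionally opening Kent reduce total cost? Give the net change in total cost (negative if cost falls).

Current service cost with {Largo}: 357.
Adding Kent: each office re-picks its cheapest; new service cost 318, saving 39.
Extra fixed cost: 192. Net change = 192 − 39 = 153.
(Totals: 459 → 612.)

No — net change +153 (cost rises by 153).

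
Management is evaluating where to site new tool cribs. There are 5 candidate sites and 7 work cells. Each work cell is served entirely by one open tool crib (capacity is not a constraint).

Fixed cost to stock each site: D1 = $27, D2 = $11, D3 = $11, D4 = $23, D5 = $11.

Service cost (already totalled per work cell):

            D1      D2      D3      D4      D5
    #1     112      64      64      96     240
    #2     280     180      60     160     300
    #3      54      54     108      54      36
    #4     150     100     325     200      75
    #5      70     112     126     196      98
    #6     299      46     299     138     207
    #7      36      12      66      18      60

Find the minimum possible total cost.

For any fixed open set, each work cell goes to its cheapest open site; total = fixed + service.
{D1, D2, D3, D5}: #1→D2 64, #2→D3 60, #3→D5 36, #4→D5 75, #5→D1 70, #6→D2 46, #7→D2 12. Service 363; fixed 60; total 423.
{D2, D3, D5}: service 391 + fixed 33 = 424
{D1, D2, D3, D4, D5}: #1→D2 64, #2→D3 60, #3→D5 36, #4→D5 75, #5→D1 70, #6→D2 46, #7→D2 12. Service 363; fixed 83; total 446.
{D2}: service 568 + fixed 11 = 579
No other subset beats 423.

Minimum total cost: 423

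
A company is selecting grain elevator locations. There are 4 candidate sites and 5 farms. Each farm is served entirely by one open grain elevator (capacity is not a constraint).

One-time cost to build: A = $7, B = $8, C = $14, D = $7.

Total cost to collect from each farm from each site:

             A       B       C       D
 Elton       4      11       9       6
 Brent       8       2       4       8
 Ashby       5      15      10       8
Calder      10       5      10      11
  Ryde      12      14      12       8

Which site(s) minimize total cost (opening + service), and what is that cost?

Open A and B; minimum total cost 43.

For any fixed open set, each farm goes to its cheapest open site; total = fixed + service.
{A, B}: Elton→A 4, Brent→B 2, Ashby→A 5, Calder→B 5, Ryde→A 12. Service 28; fixed 15; total 43.
{B, D}: service 29 + fixed 15 = 44
{A}: Elton→A 4, Brent→A 8, Ashby→A 5, Calder→A 10, Ryde→A 12. Service 39; fixed 7; total 46.
{A, B, C, D}: Elton→A 4, Brent→B 2, Ashby→A 5, Calder→B 5, Ryde→D 8. Service 24; fixed 36; total 60.
No other subset beats 43.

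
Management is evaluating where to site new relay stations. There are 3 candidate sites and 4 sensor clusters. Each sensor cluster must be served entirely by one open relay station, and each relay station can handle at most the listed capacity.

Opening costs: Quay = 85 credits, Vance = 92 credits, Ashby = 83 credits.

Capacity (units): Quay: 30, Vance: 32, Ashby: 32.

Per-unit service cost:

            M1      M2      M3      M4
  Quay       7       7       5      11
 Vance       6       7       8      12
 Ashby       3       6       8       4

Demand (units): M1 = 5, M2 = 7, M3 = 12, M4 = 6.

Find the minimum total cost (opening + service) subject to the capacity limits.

Minimum total cost: 260

Open {Ashby}: M1→Ashby 3·5=15, M2→Ashby 6·7=42, M3→Ashby 8·12=96, M4→Ashby 4·6=24.
Loads: Ashby carries 30/32. Service 177; fixed 83; total 260.
Next best feasible plan costs 295.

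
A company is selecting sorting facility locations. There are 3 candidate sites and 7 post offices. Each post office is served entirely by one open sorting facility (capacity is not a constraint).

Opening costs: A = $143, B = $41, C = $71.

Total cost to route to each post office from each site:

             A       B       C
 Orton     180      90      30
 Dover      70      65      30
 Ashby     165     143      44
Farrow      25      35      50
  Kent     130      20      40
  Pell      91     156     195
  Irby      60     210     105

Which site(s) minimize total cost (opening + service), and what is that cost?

For any fixed open set, each post office goes to its cheapest open site; total = fixed + service.
{B, C}: Orton→C 30, Dover→C 30, Ashby→C 44, Farrow→B 35, Kent→B 20, Pell→B 156, Irby→C 105. Service 420; fixed 112; total 532.
{A, C}: service 320 + fixed 214 = 534
{A, B, C}: service 300 + fixed 255 = 555
{B}: service 719 + fixed 41 = 760
No other subset beats 532.

Open B and C; minimum total cost 532.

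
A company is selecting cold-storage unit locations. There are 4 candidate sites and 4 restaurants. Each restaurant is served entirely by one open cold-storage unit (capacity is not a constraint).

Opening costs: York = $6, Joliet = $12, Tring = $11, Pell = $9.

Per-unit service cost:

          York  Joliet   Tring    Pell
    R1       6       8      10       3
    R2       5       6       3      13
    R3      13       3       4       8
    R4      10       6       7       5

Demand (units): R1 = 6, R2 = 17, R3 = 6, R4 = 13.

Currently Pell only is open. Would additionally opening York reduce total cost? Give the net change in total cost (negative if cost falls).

Yes — net change −130 (cost falls by 130).

Current service cost with {Pell}: 352.
Adding York: each restaurant re-picks its cheapest; new service cost 216, saving 136.
Extra fixed cost: 6. Net change = 6 − 136 = -130.
(Totals: 361 → 231.)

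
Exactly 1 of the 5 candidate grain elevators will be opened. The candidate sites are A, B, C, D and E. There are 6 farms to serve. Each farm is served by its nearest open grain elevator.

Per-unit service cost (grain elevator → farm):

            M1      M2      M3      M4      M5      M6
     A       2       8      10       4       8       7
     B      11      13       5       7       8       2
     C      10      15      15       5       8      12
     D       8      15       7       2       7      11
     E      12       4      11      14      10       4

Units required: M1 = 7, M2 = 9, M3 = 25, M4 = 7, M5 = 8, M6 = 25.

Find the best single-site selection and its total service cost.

Choose B only; total service cost 482.

With exactly 1 open, each farm uses its cheapest among the chosen.
{B}: M1→B 11·7=77, M2→B 13·9=117, M3→B 5·25=125, M4→B 7·7=49, M5→B 8·8=64, M6→B 2·25=50. Service cost 482.
{A}: service cost 603
{E}: service cost 673
Among all 5 size-1 choices, {B} is lowest.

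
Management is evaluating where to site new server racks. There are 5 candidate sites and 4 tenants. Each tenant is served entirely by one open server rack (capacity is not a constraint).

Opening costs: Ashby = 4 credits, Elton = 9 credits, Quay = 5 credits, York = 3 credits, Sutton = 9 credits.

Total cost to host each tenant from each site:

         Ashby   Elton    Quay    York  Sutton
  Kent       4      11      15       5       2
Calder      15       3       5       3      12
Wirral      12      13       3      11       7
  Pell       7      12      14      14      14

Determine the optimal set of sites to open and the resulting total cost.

For any fixed open set, each tenant goes to its cheapest open site; total = fixed + service.
{Ashby, Quay}: Kent→Ashby 4, Calder→Quay 5, Wirral→Quay 3, Pell→Ashby 7. Service 19; fixed 9; total 28.
{Ashby, Quay, York}: service 17 + fixed 12 = 29
{Ashby, York}: service 25 + fixed 7 = 32
{Ashby, Elton, Quay, York, Sutton}: Kent→Sutton 2, Calder→Elton 3, Wirral→Quay 3, Pell→Ashby 7. Service 15; fixed 30; total 45.
No other subset beats 28.

Open Ashby and Quay; minimum total cost 28.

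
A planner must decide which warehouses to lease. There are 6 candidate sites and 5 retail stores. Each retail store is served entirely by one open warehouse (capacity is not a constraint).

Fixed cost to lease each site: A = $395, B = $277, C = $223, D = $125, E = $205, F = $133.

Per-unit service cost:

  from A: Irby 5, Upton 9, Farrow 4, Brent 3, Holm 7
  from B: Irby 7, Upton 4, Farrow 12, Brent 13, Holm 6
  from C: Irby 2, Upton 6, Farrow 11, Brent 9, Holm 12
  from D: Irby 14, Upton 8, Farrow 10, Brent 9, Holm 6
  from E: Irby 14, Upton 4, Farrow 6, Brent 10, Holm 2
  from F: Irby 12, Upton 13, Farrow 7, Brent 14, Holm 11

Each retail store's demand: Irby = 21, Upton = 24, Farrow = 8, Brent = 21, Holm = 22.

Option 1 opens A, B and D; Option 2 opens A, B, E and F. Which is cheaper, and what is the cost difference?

Option 1: {A, B, D}: Irby→A 5·21=105, Upton→B 4·24=96, Farrow→A 4·8=32, Brent→A 3·21=63, Holm→B 6·22=132. Service 428; fixed 797; total 1225.
Option 2: {A, B, E, F}: Irby→A 5·21=105, Upton→B 4·24=96, Farrow→A 4·8=32, Brent→A 3·21=63, Holm→E 2·22=44. Service 340; fixed 1010; total 1350.
Difference: |1225 − 1350| = 125.

Option 1 is cheaper by 125.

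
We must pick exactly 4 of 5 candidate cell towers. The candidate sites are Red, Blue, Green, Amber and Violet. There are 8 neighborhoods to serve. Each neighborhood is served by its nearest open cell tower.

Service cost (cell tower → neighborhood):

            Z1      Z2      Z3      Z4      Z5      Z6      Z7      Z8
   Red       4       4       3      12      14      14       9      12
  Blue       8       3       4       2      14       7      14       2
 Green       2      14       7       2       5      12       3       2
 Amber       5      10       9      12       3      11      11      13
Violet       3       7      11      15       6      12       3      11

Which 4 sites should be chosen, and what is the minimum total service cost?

With exactly 4 open, each neighborhood uses its cheapest among the chosen.
{Red, Blue, Green, Amber}: Z1→Green 2, Z2→Blue 3, Z3→Red 3, Z4→Blue 2, Z5→Amber 3, Z6→Blue 7, Z7→Green 3, Z8→Blue 2. Service cost 25.
{Red, Blue, Amber, Violet}: service cost 26
{Blue, Green, Amber, Violet}: service cost 26
Among all 5 size-4 choices, {Red, Blue, Green, Amber} is lowest.

Choose Red, Blue, Green and Amber; total service cost 25.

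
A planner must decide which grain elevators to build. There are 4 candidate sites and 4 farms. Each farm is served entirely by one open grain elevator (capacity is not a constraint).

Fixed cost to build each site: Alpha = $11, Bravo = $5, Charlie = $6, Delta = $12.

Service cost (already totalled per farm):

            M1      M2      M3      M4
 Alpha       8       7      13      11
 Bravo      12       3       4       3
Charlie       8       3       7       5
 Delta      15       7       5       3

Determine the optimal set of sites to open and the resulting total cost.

Open Bravo only; minimum total cost 27.

For any fixed open set, each farm goes to its cheapest open site; total = fixed + service.
{Bravo}: M1→Bravo 12, M2→Bravo 3, M3→Bravo 4, M4→Bravo 3. Service 22; fixed 5; total 27.
{Bravo, Charlie}: service 18 + fixed 11 = 29
{Charlie}: service 23 + fixed 6 = 29
{Alpha, Bravo, Charlie, Delta}: service 18 + fixed 34 = 52
(All 15 nonempty subsets were checked; Bravo only is lowest.)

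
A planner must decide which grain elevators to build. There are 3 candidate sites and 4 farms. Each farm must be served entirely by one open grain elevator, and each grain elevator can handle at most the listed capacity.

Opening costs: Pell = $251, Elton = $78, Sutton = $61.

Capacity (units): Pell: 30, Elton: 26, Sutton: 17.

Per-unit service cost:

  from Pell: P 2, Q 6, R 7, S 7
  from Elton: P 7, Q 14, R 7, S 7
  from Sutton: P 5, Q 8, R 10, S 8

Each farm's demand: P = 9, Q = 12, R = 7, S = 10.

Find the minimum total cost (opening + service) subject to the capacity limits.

Minimum total cost: 417

Open {Elton, Sutton}: P→Elton 7·9=63, Q→Sutton 8·12=96, R→Elton 7·7=49, S→Elton 7·10=70.
Loads: Elton carries 26/26, Sutton carries 12/17. Service 278; fixed 139; total 417.
Next best feasible plan costs 492.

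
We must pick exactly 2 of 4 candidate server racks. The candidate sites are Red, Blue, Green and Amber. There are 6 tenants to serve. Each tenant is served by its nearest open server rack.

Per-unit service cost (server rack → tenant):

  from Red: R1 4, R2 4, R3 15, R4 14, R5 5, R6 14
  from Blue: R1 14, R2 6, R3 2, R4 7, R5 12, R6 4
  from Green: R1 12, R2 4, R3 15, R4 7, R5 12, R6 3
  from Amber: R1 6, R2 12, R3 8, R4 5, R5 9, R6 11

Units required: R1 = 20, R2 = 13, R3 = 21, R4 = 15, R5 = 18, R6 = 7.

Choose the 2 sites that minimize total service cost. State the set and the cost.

With exactly 2 open, each tenant uses its cheapest among the chosen.
{Red, Blue}: R1→Red 4·20=80, R2→Red 4·13=52, R3→Blue 2·21=42, R4→Blue 7·15=105, R5→Red 5·18=90, R6→Blue 4·7=28. Service cost 397.
{Blue, Amber}: service cost 505
{Red, Amber}: service cost 542
Among all 6 size-2 choices, {Red, Blue} is lowest.

Choose Red and Blue; total service cost 397.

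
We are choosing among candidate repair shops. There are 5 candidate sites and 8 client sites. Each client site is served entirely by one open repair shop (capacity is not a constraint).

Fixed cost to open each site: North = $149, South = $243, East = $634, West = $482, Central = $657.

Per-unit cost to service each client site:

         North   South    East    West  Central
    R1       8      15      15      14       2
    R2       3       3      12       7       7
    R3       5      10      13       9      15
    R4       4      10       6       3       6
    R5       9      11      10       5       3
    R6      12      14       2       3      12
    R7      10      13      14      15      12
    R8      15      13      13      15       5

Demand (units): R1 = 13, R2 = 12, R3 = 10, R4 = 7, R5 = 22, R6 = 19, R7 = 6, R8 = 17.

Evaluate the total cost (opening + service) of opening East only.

Each client site is assigned to its cheapest site among the open ones.
{East}: R1→East 15·13=195, R2→East 12·12=144, R3→East 13·10=130, R4→East 6·7=42, R5→East 10·22=220, R6→East 2·19=38, R7→East 14·6=84, R8→East 13·17=221. Service 1074; fixed 634; total 1708.

Total cost: 1708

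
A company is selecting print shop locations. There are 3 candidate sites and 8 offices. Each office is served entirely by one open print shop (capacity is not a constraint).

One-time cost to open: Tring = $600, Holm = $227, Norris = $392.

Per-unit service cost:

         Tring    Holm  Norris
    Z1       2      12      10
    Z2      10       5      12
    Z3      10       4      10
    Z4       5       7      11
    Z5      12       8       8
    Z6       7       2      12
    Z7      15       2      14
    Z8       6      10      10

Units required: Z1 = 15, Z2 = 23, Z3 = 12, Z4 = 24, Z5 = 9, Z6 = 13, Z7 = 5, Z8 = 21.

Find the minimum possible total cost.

Minimum total cost: 1056

For any fixed open set, each office goes to its cheapest open site; total = fixed + service.
{Holm}: Z1→Holm 12·15=180, Z2→Holm 5·23=115, Z3→Holm 4·12=48, Z4→Holm 7·24=168, Z5→Holm 8·9=72, Z6→Holm 2·13=26, Z7→Holm 2·5=10, Z8→Holm 10·21=210. Service 829; fixed 227; total 1056.
{Tring, Holm}: service 547 + fixed 827 = 1374
{Holm, Norris}: service 799 + fixed 619 = 1418
{Tring, Holm, Norris}: service 547 + fixed 1219 = 1766
No other subset beats 1056.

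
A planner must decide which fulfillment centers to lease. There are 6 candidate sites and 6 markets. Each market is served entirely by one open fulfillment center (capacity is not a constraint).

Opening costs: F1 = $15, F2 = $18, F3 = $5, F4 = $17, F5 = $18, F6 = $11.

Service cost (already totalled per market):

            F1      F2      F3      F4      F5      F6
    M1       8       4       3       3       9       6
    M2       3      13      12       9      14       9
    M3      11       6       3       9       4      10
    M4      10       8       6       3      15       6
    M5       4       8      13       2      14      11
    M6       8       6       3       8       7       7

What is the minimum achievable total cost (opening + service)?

For any fixed open set, each market goes to its cheapest open site; total = fixed + service.
{F1, F3}: M1→F3 3, M2→F1 3, M3→F3 3, M4→F3 6, M5→F1 4, M6→F3 3. Service 22; fixed 20; total 42.
{F3}: service 40 + fixed 5 = 45
{F3, F4}: service 23 + fixed 22 = 45
{F1, F2, F3, F4, F5, F6}: service 17 + fixed 84 = 101
No other subset beats 42.

Minimum total cost: 42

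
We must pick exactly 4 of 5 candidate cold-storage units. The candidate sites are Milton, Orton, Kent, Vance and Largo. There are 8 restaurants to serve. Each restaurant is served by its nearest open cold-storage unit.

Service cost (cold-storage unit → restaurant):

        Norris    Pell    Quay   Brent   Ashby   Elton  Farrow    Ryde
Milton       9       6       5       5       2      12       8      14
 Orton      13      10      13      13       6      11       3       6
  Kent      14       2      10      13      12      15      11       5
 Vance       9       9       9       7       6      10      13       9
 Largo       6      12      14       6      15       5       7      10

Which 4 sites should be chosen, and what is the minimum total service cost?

With exactly 4 open, each restaurant uses its cheapest among the chosen.
{Milton, Orton, Kent, Largo}: Norris→Largo 6, Pell→Kent 2, Quay→Milton 5, Brent→Milton 5, Ashby→Milton 2, Elton→Largo 5, Farrow→Orton 3, Ryde→Kent 5. Service cost 33.
{Milton, Kent, Vance, Largo}: service cost 37
{Milton, Orton, Vance, Largo}: service cost 38
Among all 5 size-4 choices, {Milton, Orton, Kent, Largo} is lowest.

Choose Milton, Orton, Kent and Largo; total service cost 33.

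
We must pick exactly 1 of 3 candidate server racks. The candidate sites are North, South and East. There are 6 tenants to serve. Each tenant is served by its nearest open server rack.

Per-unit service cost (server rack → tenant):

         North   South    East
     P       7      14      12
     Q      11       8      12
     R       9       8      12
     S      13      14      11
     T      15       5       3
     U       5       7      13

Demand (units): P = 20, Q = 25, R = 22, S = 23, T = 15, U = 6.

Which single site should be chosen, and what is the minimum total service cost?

Choose South only; total service cost 1095.

With exactly 1 open, each tenant uses its cheapest among the chosen.
{South}: P→South 14·20=280, Q→South 8·25=200, R→South 8·22=176, S→South 14·23=322, T→South 5·15=75, U→South 7·6=42. Service cost 1095.
{North}: service cost 1167
{East}: service cost 1180
Among all 3 size-1 choices, {South} is lowest.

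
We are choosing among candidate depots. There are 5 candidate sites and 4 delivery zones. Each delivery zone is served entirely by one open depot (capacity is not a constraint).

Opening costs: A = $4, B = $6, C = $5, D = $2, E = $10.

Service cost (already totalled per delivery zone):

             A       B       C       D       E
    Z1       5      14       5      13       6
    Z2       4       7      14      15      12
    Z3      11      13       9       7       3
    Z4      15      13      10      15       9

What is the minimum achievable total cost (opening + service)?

For any fixed open set, each delivery zone goes to its cheapest open site; total = fixed + service.
{A, E}: Z1→A 5, Z2→A 4, Z3→E 3, Z4→E 9. Service 21; fixed 14; total 35.
{A, C}: Z1→A 5, Z2→A 4, Z3→C 9, Z4→C 10. Service 28; fixed 9; total 37.
{A, C, D}: service 26 + fixed 11 = 37
{A, B, C, D, E}: Z1→A 5, Z2→A 4, Z3→E 3, Z4→E 9. Service 21; fixed 27; total 48.
No other subset beats 35.

Minimum total cost: 35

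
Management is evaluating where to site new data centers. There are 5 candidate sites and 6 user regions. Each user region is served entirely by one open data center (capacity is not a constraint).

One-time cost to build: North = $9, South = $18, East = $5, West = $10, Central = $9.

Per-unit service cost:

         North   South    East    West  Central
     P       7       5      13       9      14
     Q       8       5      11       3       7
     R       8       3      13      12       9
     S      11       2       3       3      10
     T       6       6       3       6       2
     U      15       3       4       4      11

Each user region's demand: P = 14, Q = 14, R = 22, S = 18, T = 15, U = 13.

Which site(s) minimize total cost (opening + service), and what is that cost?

For any fixed open set, each user region goes to its cheapest open site; total = fixed + service.
{South, West, Central}: P→South 5·14=70, Q→West 3·14=42, R→South 3·22=66, S→South 2·18=36, T→Central 2·15=30, U→South 3·13=39. Service 283; fixed 37; total 320.
{South, East, West, Central}: service 283 + fixed 42 = 325
{North, South, West, Central}: service 283 + fixed 46 = 329
{North, South, East, West, Central}: P→South 5·14=70, Q→West 3·14=42, R→South 3·22=66, S→South 2·18=36, T→Central 2·15=30, U→South 3·13=39. Service 283; fixed 51; total 334.
No other subset beats 320.

Open South, West and Central; minimum total cost 320.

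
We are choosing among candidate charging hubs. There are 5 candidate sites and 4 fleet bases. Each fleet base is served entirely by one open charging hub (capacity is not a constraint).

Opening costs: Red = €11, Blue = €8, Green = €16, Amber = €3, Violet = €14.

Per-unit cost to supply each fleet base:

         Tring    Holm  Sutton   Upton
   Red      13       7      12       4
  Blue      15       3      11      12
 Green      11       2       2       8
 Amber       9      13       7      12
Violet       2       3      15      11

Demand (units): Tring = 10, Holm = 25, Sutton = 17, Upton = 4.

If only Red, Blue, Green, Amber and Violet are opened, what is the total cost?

Each fleet base is assigned to its cheapest site among the open ones.
{Red, Blue, Green, Amber, Violet}: Tring→Violet 2·10=20, Holm→Green 2·25=50, Sutton→Green 2·17=34, Upton→Red 4·4=16. Service 120; fixed 52; total 172.

Total cost: 172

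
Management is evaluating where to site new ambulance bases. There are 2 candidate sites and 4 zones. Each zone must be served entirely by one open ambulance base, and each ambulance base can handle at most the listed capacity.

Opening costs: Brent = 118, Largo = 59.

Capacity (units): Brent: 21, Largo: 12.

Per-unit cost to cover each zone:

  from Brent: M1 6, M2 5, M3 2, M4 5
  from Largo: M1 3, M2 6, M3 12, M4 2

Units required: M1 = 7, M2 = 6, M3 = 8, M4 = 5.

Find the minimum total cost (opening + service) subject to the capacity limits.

Minimum total cost: 254

Open {Brent, Largo}: M1→Largo 3·7=21, M2→Brent 5·6=30, M3→Brent 2·8=16, M4→Largo 2·5=10.
Loads: Brent carries 14/21, Largo carries 12/12. Service 77; fixed 177; total 254.
Next best feasible plan costs 269.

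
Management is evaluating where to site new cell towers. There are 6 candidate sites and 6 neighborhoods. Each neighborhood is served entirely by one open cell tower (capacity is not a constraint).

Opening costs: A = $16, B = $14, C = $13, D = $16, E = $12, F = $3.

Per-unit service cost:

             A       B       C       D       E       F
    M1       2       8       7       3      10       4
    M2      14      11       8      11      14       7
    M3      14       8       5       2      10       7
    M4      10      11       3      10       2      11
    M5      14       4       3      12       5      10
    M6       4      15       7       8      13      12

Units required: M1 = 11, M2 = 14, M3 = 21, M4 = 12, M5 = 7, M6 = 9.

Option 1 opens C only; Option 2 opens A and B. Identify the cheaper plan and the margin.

Option 1 is cheaper by 131.

Option 1: {C}: M1→C 7·11=77, M2→C 8·14=112, M3→C 5·21=105, M4→C 3·12=36, M5→C 3·7=21, M6→C 7·9=63. Service 414; fixed 13; total 427.
Option 2: {A, B}: M1→A 2·11=22, M2→B 11·14=154, M3→B 8·21=168, M4→A 10·12=120, M5→B 4·7=28, M6→A 4·9=36. Service 528; fixed 30; total 558.
Difference: |427 − 558| = 131.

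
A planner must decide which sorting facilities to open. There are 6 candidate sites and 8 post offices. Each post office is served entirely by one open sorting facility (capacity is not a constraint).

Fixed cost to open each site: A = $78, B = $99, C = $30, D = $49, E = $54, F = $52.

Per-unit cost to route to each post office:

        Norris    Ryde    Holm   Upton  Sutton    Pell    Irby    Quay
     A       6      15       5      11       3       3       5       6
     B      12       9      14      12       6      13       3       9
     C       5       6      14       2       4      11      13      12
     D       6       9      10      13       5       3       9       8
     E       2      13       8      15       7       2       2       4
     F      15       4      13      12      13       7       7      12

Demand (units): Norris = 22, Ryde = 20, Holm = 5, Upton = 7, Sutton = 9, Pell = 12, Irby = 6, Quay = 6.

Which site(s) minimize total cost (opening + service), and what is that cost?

For any fixed open set, each post office goes to its cheapest open site; total = fixed + service.
{C, E}: Norris→E 2·22=44, Ryde→C 6·20=120, Holm→E 8·5=40, Upton→C 2·7=14, Sutton→C 4·9=36, Pell→E 2·12=24, Irby→E 2·6=12, Quay→E 4·6=24. Service 314; fixed 84; total 398.
{C, E, F}: service 274 + fixed 136 = 410
{C, D, E}: service 314 + fixed 133 = 447
{A, B, C, D, E, F}: service 250 + fixed 362 = 612
No other subset beats 398.

Open C and E; minimum total cost 398.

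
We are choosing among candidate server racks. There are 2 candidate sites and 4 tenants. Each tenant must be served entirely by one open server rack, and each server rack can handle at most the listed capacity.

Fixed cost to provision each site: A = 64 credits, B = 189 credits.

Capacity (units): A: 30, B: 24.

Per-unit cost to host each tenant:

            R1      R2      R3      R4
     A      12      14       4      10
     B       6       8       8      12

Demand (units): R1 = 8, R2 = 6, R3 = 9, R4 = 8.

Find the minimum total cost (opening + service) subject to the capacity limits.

Open {A, B}: R1→B 6·8=48, R2→B 8·6=48, R3→A 4·9=36, R4→A 10·8=80.
Loads: A carries 17/30, B carries 14/24. Service 212; fixed 253; total 465.
Next best feasible plan costs 481.

Minimum total cost: 465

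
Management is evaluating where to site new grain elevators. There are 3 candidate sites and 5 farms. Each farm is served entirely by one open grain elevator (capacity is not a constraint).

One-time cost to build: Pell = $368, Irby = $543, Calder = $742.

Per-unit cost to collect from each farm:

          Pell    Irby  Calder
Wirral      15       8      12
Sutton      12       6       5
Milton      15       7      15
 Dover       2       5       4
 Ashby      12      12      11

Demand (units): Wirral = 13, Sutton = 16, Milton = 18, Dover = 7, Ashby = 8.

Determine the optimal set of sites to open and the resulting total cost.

For any fixed open set, each farm goes to its cheapest open site; total = fixed + service.
{Irby}: Wirral→Irby 8·13=104, Sutton→Irby 6·16=96, Milton→Irby 7·18=126, Dover→Irby 5·7=35, Ashby→Irby 12·8=96. Service 457; fixed 543; total 1000.
{Pell}: service 767 + fixed 368 = 1135
{Pell, Irby}: service 436 + fixed 911 = 1347
{Pell, Irby, Calder}: service 412 + fixed 1653 = 2065
No other subset beats 1000.

Open Irby only; minimum total cost 1000.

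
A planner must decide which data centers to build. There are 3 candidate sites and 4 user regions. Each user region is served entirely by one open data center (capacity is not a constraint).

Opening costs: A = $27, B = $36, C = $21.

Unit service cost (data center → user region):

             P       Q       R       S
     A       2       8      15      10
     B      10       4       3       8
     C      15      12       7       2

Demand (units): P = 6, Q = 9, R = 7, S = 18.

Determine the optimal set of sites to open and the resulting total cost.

Open A, B and C; minimum total cost 189.

For any fixed open set, each user region goes to its cheapest open site; total = fixed + service.
{A, B, C}: P→A 2·6=12, Q→B 4·9=36, R→B 3·7=21, S→C 2·18=36. Service 105; fixed 84; total 189.
{B, C}: service 153 + fixed 57 = 210
{A, C}: P→A 2·6=12, Q→A 8·9=72, R→C 7·7=49, S→C 2·18=36. Service 169; fixed 48; total 217.
{C}: P→C 15·6=90, Q→C 12·9=108, R→C 7·7=49, S→C 2·18=36. Service 283; fixed 21; total 304.
No other subset beats 189.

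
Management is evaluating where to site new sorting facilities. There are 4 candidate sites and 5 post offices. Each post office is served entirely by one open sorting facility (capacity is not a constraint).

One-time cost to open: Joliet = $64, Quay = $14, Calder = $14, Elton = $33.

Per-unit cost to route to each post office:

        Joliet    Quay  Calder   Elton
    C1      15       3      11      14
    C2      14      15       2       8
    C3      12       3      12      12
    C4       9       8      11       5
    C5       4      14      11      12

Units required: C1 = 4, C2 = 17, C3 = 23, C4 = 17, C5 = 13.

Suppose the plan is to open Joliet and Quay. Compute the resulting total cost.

Each post office is assigned to its cheapest site among the open ones.
{Joliet, Quay}: C1→Quay 3·4=12, C2→Joliet 14·17=238, C3→Quay 3·23=69, C4→Quay 8·17=136, C5→Joliet 4·13=52. Service 507; fixed 78; total 585.

Total cost: 585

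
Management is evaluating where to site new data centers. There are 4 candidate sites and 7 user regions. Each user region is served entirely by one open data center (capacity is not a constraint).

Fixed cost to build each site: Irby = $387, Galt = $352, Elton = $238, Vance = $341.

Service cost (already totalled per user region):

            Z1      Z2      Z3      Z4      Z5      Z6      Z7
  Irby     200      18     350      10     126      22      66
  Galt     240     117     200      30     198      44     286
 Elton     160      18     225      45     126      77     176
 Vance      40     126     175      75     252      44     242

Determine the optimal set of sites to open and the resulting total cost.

Open Elton only; minimum total cost 1065.

For any fixed open set, each user region goes to its cheapest open site; total = fixed + service.
{Elton}: Z1→Elton 160, Z2→Elton 18, Z3→Elton 225, Z4→Elton 45, Z5→Elton 126, Z6→Elton 77, Z7→Elton 176. Service 827; fixed 238; total 1065.
{Irby}: Z1→Irby 200, Z2→Irby 18, Z3→Irby 350, Z4→Irby 10, Z5→Irby 126, Z6→Irby 22, Z7→Irby 66. Service 792; fixed 387; total 1179.
{Irby, Vance}: service 457 + fixed 728 = 1185
{Irby, Galt, Elton, Vance}: Z1→Vance 40, Z2→Irby 18, Z3→Vance 175, Z4→Irby 10, Z5→Irby 126, Z6→Irby 22, Z7→Irby 66. Service 457; fixed 1318; total 1775.
No other subset beats 1065.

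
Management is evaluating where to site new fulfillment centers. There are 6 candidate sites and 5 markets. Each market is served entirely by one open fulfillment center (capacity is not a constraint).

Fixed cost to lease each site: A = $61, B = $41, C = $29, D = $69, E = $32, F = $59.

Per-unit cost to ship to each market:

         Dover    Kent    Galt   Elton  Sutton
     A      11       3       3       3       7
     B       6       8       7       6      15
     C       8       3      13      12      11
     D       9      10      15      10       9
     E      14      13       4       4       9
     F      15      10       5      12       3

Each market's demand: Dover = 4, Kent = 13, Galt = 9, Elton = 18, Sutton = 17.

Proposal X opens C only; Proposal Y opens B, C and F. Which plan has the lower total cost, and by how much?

Proposal Y is cheaper by 224.

Proposal X: {C}: Dover→C 8·4=32, Kent→C 3·13=39, Galt→C 13·9=117, Elton→C 12·18=216, Sutton→C 11·17=187. Service 591; fixed 29; total 620.
Proposal Y: {B, C, F}: Dover→B 6·4=24, Kent→C 3·13=39, Galt→F 5·9=45, Elton→B 6·18=108, Sutton→F 3·17=51. Service 267; fixed 129; total 396.
Difference: |620 − 396| = 224.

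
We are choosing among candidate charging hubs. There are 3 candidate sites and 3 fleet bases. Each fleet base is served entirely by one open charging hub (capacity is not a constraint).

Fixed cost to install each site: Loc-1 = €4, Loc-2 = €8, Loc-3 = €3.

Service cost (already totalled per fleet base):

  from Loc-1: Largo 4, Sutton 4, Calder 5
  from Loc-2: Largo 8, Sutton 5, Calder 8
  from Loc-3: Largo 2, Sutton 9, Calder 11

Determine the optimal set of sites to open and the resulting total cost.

Open Loc-1 only; minimum total cost 17.

For any fixed open set, each fleet base goes to its cheapest open site; total = fixed + service.
{Loc-1}: Largo→Loc-1 4, Sutton→Loc-1 4, Calder→Loc-1 5. Service 13; fixed 4; total 17.
{Loc-1, Loc-3}: service 11 + fixed 7 = 18
{Loc-1, Loc-2}: service 13 + fixed 12 = 25
{Loc-1, Loc-2, Loc-3}: service 11 + fixed 15 = 26
No other subset beats 17.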